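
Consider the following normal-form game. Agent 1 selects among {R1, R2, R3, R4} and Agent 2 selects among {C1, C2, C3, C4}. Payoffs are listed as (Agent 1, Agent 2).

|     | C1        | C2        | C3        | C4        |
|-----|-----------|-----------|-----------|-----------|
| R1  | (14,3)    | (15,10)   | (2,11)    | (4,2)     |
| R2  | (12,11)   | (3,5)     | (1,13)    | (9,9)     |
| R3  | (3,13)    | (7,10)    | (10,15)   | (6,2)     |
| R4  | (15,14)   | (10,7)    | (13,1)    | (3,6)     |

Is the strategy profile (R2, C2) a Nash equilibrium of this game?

Holding Agent 2 at C2: Agent 1 gets 3 from R2 but could get 15 by switching to R1. Agent 1 has a profitable deviation.

No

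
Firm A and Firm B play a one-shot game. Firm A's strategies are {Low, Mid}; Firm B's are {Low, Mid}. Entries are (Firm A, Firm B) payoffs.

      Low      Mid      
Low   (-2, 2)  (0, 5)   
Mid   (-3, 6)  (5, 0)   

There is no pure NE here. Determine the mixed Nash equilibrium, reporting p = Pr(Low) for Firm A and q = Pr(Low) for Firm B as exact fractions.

In a mixed NE each player is indifferent between their pure strategies, so the opponent's mix sets the indifference.
Firm B indifferent between Low and Mid: p·2 + (1−p)·6 = p·5 + (1−p)·0 ⟹ 6 + (-4)p = 0 + 5p ⟹ p = 2/3.
Firm A indifferent between Low and Mid: q·(-2) + (1−q)·0 = q·(-3) + (1−q)·5 ⟹ 0 + (-2)q = 5 + (-8)q ⟹ q = 5/6.

p = 2/3, q = 5/6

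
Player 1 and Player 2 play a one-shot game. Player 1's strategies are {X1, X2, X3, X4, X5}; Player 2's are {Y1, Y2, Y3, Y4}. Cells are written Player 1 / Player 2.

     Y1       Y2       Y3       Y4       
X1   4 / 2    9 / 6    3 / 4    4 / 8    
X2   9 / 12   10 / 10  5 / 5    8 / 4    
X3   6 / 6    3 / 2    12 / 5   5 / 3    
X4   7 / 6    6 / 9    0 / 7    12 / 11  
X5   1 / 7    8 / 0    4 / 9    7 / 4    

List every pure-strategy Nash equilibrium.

Find each player's best response to every opponent strategy; NE are the intersections.
Player 1's best responses — vs Y1: X2 (payoff 9); vs Y2: X2 (payoff 10); vs Y3: X3 (payoff 12); vs Y4: X4 (payoff 12).
Player 2's best responses — vs X1: Y4 (payoff 8); vs X2: Y1 (payoff 12); vs X3: Y1 (payoff 6); vs X4: Y4 (payoff 11); vs X5: Y3 (payoff 9).
Mutual best responses occur at (X2, Y1) and (X4, Y4); at each, neither player gains by switching.

(X2, Y1) and (X4, Y4)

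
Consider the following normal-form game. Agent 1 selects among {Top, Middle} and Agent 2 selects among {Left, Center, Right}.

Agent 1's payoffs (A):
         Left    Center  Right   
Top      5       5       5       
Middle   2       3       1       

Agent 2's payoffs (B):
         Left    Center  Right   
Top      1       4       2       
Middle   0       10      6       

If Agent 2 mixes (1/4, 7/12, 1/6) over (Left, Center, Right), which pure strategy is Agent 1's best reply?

Top

Compute Agent 1's expected payoff from each pure strategy against the given mix.
Top: (1/4)·5 + (7/12)·5 + (1/6)·5 = 5
Middle: (1/4)·2 + (7/12)·3 + (1/6)·1 = 29/12
Highest expected payoff is 5, from Top.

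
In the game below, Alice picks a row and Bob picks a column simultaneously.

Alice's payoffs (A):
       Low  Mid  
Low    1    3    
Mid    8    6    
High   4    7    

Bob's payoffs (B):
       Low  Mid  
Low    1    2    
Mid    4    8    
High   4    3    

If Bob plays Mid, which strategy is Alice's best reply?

High

With Bob fixed at Mid, Alice's payoffs are: Low → 3, Mid → 6, High → 7.
The maximum is 7, achieved by High.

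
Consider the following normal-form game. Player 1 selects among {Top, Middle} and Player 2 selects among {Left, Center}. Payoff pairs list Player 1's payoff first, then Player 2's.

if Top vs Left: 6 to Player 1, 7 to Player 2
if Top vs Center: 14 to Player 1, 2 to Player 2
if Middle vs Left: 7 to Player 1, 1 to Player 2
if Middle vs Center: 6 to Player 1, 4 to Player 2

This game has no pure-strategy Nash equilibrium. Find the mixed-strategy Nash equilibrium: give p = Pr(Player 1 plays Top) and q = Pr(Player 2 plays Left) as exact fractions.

In a mixed NE each player is indifferent between their pure strategies, so the opponent's mix sets the indifference.
Player 2 indifferent between Left and Center: p·7 + (1−p)·1 = p·2 + (1−p)·4 ⟹ 1 + 6p = 4 + (-2)p ⟹ p = 3/8.
Player 1 indifferent between Top and Middle: q·6 + (1−q)·14 = q·7 + (1−q)·6 ⟹ 14 + (-8)q = 6 + 1q ⟹ q = 8/9.

p = 3/8, q = 8/9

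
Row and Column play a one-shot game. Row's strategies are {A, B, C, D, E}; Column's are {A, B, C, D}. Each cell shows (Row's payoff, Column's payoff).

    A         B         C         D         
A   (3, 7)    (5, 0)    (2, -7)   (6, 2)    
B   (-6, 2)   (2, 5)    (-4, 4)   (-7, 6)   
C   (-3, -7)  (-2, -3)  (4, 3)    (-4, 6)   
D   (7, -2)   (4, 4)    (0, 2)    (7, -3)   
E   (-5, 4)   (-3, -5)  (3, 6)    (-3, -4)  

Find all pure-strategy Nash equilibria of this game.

A profile is a Nash equilibrium when each player is best-responding to the other.
Row's best responses — vs A: D (payoff 7); vs B: A (payoff 5); vs C: C (payoff 4); vs D: D (payoff 7).
Column's best responses — vs A: A (payoff 7); vs B: D (payoff 6); vs C: D (payoff 6); vs D: B (payoff 4); vs E: C (payoff 6).
No cell has both players best-responding. For instance, Row's best reply to B is A, but against A Column prefers A over B.

None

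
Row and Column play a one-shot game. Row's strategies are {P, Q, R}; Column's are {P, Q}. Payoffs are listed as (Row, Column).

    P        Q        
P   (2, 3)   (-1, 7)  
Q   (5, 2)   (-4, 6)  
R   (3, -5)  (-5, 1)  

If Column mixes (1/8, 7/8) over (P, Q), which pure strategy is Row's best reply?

P

Row's best reply maximizes expected payoff against the mix.
P: (1/8)·2 + (7/8)·(-1) = -5/8
Q: (1/8)·5 + (7/8)·(-4) = -23/8
R: (1/8)·3 + (7/8)·(-5) = -4
Highest expected payoff is -5/8, from P.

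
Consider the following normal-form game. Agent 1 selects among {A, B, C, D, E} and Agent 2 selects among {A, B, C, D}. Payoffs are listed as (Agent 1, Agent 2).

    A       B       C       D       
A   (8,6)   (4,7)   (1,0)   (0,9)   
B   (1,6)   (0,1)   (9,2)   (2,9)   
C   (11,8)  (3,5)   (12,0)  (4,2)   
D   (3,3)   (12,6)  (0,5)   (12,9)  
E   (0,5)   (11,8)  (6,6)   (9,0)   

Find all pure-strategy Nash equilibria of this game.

A profile is a Nash equilibrium when each player is best-responding to the other.
Agent 1's best responses — vs A: C (payoff 11); vs B: D (payoff 12); vs C: C (payoff 12); vs D: D (payoff 12).
Agent 2's best responses — vs A: D (payoff 9); vs B: D (payoff 9); vs C: A (payoff 8); vs D: D (payoff 9); vs E: B (payoff 8).
Mutual best responses occur at (C, A) and (D, D); at each, neither player gains by switching.

(C, A) and (D, D)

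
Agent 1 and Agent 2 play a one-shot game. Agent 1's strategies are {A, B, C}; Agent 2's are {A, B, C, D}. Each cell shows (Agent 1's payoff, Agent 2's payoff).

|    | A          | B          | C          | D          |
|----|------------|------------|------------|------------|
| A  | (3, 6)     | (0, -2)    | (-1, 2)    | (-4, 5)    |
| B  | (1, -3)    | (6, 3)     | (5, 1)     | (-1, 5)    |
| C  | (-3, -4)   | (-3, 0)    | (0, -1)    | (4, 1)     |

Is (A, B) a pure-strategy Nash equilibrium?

No

Holding Agent 2 at B: Agent 1 gets 0 from A but could get 6 by switching to B. Agent 1 has a profitable deviation.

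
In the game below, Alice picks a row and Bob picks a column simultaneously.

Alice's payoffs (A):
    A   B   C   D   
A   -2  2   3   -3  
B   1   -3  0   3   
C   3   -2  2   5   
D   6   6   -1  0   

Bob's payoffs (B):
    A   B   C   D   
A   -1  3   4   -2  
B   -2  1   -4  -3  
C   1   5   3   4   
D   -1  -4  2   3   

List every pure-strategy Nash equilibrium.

(A, C)

Check mutual best responses: a cell is a NE iff neither player can gain by unilaterally deviating.
Alice's best responses — vs A: D (payoff 6); vs B: D (payoff 6); vs C: A (payoff 3); vs D: C (payoff 5).
Bob's best responses — vs A: C (payoff 4); vs B: B (payoff 1); vs C: B (payoff 5); vs D: D (payoff 3).
The only mutual best response is (A, C); neither player gains by switching there.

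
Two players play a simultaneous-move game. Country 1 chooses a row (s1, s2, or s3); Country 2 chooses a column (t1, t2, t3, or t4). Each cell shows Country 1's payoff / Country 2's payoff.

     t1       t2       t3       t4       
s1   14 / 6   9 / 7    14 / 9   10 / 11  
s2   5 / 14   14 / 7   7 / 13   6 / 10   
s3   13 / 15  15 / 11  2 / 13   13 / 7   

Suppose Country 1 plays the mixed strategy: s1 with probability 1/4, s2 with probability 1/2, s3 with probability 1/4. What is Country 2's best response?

t1

Compute Country 2's expected payoff from each pure strategy against the given mix.
t1: (1/4)·6 + (1/2)·14 + (1/4)·15 = 49/4
t2: (1/4)·7 + (1/2)·7 + (1/4)·11 = 8
t3: (1/4)·9 + (1/2)·13 + (1/4)·13 = 12
t4: (1/4)·11 + (1/2)·10 + (1/4)·7 = 19/2
Highest expected payoff is 49/4, from t1.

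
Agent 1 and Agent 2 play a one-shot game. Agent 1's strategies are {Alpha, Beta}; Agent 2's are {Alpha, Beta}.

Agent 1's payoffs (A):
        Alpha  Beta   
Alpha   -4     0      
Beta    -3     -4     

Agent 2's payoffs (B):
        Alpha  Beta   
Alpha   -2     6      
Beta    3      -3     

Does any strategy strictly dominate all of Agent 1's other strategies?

Check whether one of Agent 1's strategies beats all alternatives regardless of what the opponent does.
Alpha is not dominant: against Alpha, Beta gives -3 > -4.
Beta is not dominant: against Beta, Alpha gives 0 > -4.
No single strategy is best against every opponent action.

None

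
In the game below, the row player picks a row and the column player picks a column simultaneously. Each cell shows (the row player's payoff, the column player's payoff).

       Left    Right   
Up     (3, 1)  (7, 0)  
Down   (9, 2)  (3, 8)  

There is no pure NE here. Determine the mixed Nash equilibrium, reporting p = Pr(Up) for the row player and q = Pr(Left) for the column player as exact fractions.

p = 6/7, q = 2/5

In a mixed NE each player is indifferent between their pure strategies, so the opponent's mix sets the indifference.
The column player indifferent between Left and Right: p·1 + (1−p)·2 = p·0 + (1−p)·8 ⟹ 2 + (-1)p = 8 + (-8)p ⟹ p = 6/7.
The row player indifferent between Up and Down: q·3 + (1−q)·7 = q·9 + (1−q)·3 ⟹ 7 + (-4)q = 3 + 6q ⟹ q = 2/5.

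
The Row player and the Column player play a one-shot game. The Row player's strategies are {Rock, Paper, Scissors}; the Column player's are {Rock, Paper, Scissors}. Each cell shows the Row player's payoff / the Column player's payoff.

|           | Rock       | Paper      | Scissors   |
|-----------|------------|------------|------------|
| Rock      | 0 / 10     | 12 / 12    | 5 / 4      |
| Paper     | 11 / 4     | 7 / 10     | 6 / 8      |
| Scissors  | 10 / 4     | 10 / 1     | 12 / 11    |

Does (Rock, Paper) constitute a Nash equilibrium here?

Holding the Column player at Paper: the Row player gets 12 from Rock, versus 7 from Paper, 10 from Scissors. No profitable deviation for the Row player.
Holding the Row player at Rock: the Column player gets 12 from Paper, versus 10 from Rock, 4 from Scissors. No profitable deviation for the Column player either.

Yes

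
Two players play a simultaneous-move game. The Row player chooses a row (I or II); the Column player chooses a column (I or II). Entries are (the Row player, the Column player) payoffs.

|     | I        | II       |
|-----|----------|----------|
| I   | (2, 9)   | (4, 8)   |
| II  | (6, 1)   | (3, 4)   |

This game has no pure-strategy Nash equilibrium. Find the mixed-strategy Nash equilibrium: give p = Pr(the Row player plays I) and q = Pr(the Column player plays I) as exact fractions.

In a mixed NE each player is indifferent between their pure strategies, so the opponent's mix sets the indifference.
The Column player indifferent between I and II: p·9 + (1−p)·1 = p·8 + (1−p)·4 ⟹ 1 + 8p = 4 + 4p ⟹ p = 3/4.
The Row player indifferent between I and II: q·2 + (1−q)·4 = q·6 + (1−q)·3 ⟹ 4 + (-2)q = 3 + 3q ⟹ q = 1/5.

p = 3/4, q = 1/5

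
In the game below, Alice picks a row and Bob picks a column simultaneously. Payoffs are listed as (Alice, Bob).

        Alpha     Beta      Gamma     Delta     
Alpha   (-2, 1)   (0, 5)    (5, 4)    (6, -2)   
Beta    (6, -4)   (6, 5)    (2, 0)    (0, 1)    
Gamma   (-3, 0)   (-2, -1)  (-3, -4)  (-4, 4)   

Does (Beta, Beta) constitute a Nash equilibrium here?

Holding Bob at Beta: Alice gets 6 from Beta, versus 0 from Alpha, -2 from Gamma. No profitable deviation for Alice.
Holding Alice at Beta: Bob gets 5 from Beta, versus -4 from Alpha, 0 from Gamma, 1 from Delta. No profitable deviation for Bob either.

Yes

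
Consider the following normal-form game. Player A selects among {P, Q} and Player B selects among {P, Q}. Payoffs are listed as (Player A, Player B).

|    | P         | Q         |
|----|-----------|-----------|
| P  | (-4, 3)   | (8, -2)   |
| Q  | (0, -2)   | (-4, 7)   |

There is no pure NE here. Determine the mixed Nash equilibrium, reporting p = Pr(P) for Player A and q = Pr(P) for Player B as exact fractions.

p = 9/14, q = 3/4

In a mixed NE each player is indifferent between their pure strategies, so the opponent's mix sets the indifference.
Player B indifferent between P and Q: p·3 + (1−p)·(-2) = p·(-2) + (1−p)·7 ⟹ (-2) + 5p = 7 + (-9)p ⟹ p = 9/14.
Player A indifferent between P and Q: q·(-4) + (1−q)·8 = q·0 + (1−q)·(-4) ⟹ 8 + (-12)q = (-4) + 4q ⟹ q = 3/4.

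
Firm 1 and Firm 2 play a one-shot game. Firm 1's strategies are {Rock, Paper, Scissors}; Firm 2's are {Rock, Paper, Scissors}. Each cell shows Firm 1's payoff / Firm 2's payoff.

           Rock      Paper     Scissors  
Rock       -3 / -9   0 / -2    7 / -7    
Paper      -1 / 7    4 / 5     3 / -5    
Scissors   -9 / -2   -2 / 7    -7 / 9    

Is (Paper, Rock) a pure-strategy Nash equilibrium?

Holding Firm 2 at Rock: Firm 1 gets -1 from Paper, versus -3 from Rock, -9 from Scissors. No profitable deviation for Firm 1.
Holding Firm 1 at Paper: Firm 2 gets 7 from Rock, versus 5 from Paper, -5 from Scissors. No profitable deviation for Firm 2 either.

Yes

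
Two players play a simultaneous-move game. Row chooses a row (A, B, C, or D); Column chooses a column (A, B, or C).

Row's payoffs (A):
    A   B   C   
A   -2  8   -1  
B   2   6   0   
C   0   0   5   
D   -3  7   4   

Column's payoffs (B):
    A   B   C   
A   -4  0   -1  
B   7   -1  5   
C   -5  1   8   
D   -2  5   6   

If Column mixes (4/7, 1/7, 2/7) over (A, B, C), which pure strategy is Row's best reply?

B

Compute Row's expected payoff from each pure strategy against the given mix.
A: (4/7)·(-2) + (1/7)·8 + (2/7)·(-1) = -2/7
B: (4/7)·2 + (1/7)·6 + (2/7)·0 = 2
C: (4/7)·0 + (1/7)·0 + (2/7)·5 = 10/7
D: (4/7)·(-3) + (1/7)·7 + (2/7)·4 = 3/7
Highest expected payoff is 2, from B.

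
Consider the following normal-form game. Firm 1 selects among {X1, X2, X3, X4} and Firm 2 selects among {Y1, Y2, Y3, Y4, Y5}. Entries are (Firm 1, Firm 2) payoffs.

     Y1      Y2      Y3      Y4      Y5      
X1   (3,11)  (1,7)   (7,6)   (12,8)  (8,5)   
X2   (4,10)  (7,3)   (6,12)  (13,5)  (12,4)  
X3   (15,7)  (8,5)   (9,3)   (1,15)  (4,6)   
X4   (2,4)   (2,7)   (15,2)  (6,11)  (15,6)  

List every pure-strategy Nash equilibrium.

There is no pure-strategy Nash equilibrium

Find each player's best response to every opponent strategy; NE are the intersections.
Firm 1's best responses — vs Y1: X3 (payoff 15); vs Y2: X3 (payoff 8); vs Y3: X4 (payoff 15); vs Y4: X2 (payoff 13); vs Y5: X4 (payoff 15).
Firm 2's best responses — vs X1: Y1 (payoff 11); vs X2: Y3 (payoff 12); vs X3: Y4 (payoff 15); vs X4: Y4 (payoff 11).
No cell has both players best-responding. For instance, Firm 1's best reply to Y4 is X2, but against X2 Firm 2 prefers Y3 over Y4.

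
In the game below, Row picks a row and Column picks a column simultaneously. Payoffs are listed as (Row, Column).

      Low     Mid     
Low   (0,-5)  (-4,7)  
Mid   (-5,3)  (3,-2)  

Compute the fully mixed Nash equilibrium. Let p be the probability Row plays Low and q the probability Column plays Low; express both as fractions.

p = 5/17, q = 7/12

In a mixed NE each player is indifferent between their pure strategies, so the opponent's mix sets the indifference.
Column indifferent between Low and Mid: p·(-5) + (1−p)·3 = p·7 + (1−p)·(-2) ⟹ 3 + (-8)p = (-2) + 9p ⟹ p = 5/17.
Row indifferent between Low and Mid: q·0 + (1−q)·(-4) = q·(-5) + (1−q)·3 ⟹ (-4) + 4q = 3 + (-8)q ⟹ q = 7/12.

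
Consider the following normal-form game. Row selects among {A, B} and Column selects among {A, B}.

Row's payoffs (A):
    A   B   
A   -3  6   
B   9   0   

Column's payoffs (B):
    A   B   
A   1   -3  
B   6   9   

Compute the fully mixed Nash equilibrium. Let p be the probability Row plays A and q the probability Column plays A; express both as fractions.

In a mixed NE each player is indifferent between their pure strategies, so the opponent's mix sets the indifference.
Column indifferent between A and B: p·1 + (1−p)·6 = p·(-3) + (1−p)·9 ⟹ 6 + (-5)p = 9 + (-12)p ⟹ p = 3/7.
Row indifferent between A and B: q·(-3) + (1−q)·6 = q·9 + (1−q)·0 ⟹ 6 + (-9)q = 0 + 9q ⟹ q = 1/3.

p = 3/7, q = 1/3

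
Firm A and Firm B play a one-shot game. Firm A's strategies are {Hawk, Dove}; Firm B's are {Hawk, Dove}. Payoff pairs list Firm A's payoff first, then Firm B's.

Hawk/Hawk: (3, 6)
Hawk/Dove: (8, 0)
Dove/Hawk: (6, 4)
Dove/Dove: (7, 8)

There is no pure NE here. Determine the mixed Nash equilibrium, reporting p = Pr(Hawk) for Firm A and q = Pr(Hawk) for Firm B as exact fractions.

p = 2/5, q = 1/4

In a mixed NE each player is indifferent between their pure strategies, so the opponent's mix sets the indifference.
Firm B indifferent between Hawk and Dove: p·6 + (1−p)·4 = p·0 + (1−p)·8 ⟹ 4 + 2p = 8 + (-8)p ⟹ p = 2/5.
Firm A indifferent between Hawk and Dove: q·3 + (1−q)·8 = q·6 + (1−q)·7 ⟹ 8 + (-5)q = 7 + (-1)q ⟹ q = 1/4.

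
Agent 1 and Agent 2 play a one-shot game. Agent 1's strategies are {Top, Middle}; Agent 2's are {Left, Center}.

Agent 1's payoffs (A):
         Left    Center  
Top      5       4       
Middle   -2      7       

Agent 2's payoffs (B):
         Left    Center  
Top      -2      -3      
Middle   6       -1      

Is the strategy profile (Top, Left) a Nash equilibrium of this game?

Yes

Holding Agent 2 at Left: Agent 1 gets 5 from Top, versus -2 from Middle. No profitable deviation for Agent 1.
Holding Agent 1 at Top: Agent 2 gets -2 from Left, versus -3 from Center. No profitable deviation for Agent 2 either.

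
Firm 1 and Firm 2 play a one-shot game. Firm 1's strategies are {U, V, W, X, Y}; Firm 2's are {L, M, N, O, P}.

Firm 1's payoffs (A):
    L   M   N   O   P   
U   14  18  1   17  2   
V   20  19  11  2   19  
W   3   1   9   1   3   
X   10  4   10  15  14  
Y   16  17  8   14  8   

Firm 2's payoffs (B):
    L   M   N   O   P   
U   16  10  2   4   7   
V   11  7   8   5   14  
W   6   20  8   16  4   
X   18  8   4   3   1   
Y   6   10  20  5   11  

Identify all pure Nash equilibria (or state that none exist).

(V, P)

A profile is a Nash equilibrium when each player is best-responding to the other.
Firm 1's best responses — vs L: V (payoff 20); vs M: V (payoff 19); vs N: V (payoff 11); vs O: U (payoff 17); vs P: V (payoff 19).
Firm 2's best responses — vs U: L (payoff 16); vs V: P (payoff 14); vs W: M (payoff 20); vs X: L (payoff 18); vs Y: N (payoff 20).
The only mutual best response is (V, P); neither player gains by switching there.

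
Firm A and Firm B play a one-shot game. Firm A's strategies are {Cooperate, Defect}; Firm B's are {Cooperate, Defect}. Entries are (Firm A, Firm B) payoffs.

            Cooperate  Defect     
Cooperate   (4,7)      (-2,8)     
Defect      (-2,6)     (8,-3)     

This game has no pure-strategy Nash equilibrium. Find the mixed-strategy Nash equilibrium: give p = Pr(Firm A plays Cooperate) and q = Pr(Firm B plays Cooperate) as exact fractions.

p = 9/10, q = 5/8

Each player's mixing probability is pinned down by making the *other* player indifferent.
Firm B indifferent between Cooperate and Defect: p·7 + (1−p)·6 = p·8 + (1−p)·(-3) ⟹ 6 + 1p = (-3) + 11p ⟹ p = 9/10.
Firm A indifferent between Cooperate and Defect: q·4 + (1−q)·(-2) = q·(-2) + (1−q)·8 ⟹ (-2) + 6q = 8 + (-10)q ⟹ q = 5/8.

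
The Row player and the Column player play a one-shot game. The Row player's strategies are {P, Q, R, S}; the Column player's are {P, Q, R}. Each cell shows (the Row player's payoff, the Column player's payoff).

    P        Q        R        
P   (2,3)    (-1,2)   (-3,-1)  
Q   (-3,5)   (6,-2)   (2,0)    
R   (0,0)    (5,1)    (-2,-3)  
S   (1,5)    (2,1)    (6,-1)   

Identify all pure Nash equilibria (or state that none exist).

Find each player's best response to every opponent strategy; NE are the intersections.
The Row player's best responses — vs P: P (payoff 2); vs Q: Q (payoff 6); vs R: S (payoff 6).
The Column player's best responses — vs P: P (payoff 3); vs Q: P (payoff 5); vs R: Q (payoff 1); vs S: P (payoff 5).
The only mutual best response is (P, P); neither player gains by switching there.

(P, P)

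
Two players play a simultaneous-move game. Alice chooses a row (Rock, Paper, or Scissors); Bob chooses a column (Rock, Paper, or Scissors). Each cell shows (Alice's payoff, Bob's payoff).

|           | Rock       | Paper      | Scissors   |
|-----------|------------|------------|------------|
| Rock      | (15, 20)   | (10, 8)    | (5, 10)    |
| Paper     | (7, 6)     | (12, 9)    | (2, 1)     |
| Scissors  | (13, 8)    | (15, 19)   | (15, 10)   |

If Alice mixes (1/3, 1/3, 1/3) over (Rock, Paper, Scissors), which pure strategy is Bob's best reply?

Paper

Compute Bob's expected payoff from each pure strategy against the given mix.
Rock: (1/3)·20 + (1/3)·6 + (1/3)·8 = 34/3
Paper: (1/3)·8 + (1/3)·9 + (1/3)·19 = 12
Scissors: (1/3)·10 + (1/3)·1 + (1/3)·10 = 7
Highest expected payoff is 12, from Paper.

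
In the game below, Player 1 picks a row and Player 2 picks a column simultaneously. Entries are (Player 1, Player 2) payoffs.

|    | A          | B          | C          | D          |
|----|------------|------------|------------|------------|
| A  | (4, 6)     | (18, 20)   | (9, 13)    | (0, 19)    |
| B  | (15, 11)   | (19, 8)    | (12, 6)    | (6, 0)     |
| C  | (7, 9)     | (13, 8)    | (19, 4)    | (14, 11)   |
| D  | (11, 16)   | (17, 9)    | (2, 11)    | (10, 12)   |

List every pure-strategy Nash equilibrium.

Check mutual best responses: a cell is a NE iff neither player can gain by unilaterally deviating.
Player 1's best responses — vs A: B (payoff 15); vs B: B (payoff 19); vs C: C (payoff 19); vs D: C (payoff 14).
Player 2's best responses — vs A: B (payoff 20); vs B: A (payoff 11); vs C: D (payoff 11); vs D: A (payoff 16).
Mutual best responses occur at (B, A) and (C, D); at each, neither player gains by switching.

(B, A) and (C, D)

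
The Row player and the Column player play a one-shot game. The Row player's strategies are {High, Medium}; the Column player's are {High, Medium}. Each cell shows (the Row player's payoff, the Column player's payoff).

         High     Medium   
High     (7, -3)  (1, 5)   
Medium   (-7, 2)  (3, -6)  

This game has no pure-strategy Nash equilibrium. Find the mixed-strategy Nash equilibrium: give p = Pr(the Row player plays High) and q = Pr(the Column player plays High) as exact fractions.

Each player's mixing probability is pinned down by making the *other* player indifferent.
The Column player indifferent between High and Medium: p·(-3) + (1−p)·2 = p·5 + (1−p)·(-6) ⟹ 2 + (-5)p = (-6) + 11p ⟹ p = 1/2.
The Row player indifferent between High and Medium: q·7 + (1−q)·1 = q·(-7) + (1−q)·3 ⟹ 1 + 6q = 3 + (-10)q ⟹ q = 1/8.

p = 1/2, q = 1/8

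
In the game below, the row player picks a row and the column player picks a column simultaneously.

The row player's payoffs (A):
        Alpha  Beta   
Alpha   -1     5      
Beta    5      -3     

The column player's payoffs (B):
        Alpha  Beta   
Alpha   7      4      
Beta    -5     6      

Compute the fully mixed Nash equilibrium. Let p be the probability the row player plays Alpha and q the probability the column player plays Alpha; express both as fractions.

p = 11/14, q = 4/7

Each player's mixing probability is pinned down by making the *other* player indifferent.
The column player indifferent between Alpha and Beta: p·7 + (1−p)·(-5) = p·4 + (1−p)·6 ⟹ (-5) + 12p = 6 + (-2)p ⟹ p = 11/14.
The row player indifferent between Alpha and Beta: q·(-1) + (1−q)·5 = q·5 + (1−q)·(-3) ⟹ 5 + (-6)q = (-3) + 8q ⟹ q = 4/7.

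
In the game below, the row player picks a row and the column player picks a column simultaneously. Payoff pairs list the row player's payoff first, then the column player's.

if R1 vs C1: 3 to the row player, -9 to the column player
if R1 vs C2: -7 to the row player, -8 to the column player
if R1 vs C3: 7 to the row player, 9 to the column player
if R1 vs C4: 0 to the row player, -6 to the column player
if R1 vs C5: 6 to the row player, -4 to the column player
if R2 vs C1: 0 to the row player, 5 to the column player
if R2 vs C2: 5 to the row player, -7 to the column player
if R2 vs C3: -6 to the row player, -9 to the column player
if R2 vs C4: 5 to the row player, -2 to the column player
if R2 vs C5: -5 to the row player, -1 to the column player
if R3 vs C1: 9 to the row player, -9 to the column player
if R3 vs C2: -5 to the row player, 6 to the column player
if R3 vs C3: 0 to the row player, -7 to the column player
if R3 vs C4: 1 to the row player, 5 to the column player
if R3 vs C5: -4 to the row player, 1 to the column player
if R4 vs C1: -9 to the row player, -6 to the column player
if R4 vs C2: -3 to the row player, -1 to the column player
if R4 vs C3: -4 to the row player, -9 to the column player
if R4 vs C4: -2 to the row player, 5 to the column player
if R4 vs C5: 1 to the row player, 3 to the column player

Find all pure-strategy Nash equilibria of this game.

Check mutual best responses: a cell is a NE iff neither player can gain by unilaterally deviating.
The row player's best responses — vs C1: R3 (payoff 9); vs C2: R2 (payoff 5); vs C3: R1 (payoff 7); vs C4: R2 (payoff 5); vs C5: R1 (payoff 6).
The column player's best responses — vs R1: C3 (payoff 9); vs R2: C1 (payoff 5); vs R3: C2 (payoff 6); vs R4: C4 (payoff 5).
The only mutual best response is (R1, C3); neither player gains by switching there.

(R1, C3)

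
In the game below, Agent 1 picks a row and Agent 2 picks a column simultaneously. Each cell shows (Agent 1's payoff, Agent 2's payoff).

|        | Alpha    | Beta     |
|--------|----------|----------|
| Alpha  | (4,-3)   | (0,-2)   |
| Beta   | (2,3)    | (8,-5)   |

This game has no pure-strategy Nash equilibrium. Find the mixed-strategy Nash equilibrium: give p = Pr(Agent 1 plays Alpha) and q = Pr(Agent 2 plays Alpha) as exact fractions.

p = 8/9, q = 4/5

Each player's mixing probability is pinned down by making the *other* player indifferent.
Agent 2 indifferent between Alpha and Beta: p·(-3) + (1−p)·3 = p·(-2) + (1−p)·(-5) ⟹ 3 + (-6)p = (-5) + 3p ⟹ p = 8/9.
Agent 1 indifferent between Alpha and Beta: q·4 + (1−q)·0 = q·2 + (1−q)·8 ⟹ 0 + 4q = 8 + (-6)q ⟹ q = 4/5.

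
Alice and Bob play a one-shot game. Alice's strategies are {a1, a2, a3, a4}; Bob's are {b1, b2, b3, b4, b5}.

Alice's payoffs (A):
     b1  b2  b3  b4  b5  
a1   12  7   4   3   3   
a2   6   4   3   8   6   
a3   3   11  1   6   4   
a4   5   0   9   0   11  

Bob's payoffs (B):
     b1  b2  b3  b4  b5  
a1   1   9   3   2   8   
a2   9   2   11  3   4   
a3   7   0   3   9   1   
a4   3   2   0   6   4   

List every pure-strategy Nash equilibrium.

Find each player's best response to every opponent strategy; NE are the intersections.
Alice's best responses — vs b1: a1 (payoff 12); vs b2: a3 (payoff 11); vs b3: a4 (payoff 9); vs b4: a2 (payoff 8); vs b5: a4 (payoff 11).
Bob's best responses — vs a1: b2 (payoff 9); vs a2: b3 (payoff 11); vs a3: b4 (payoff 9); vs a4: b4 (payoff 6).
No cell has both players best-responding. For instance, Alice's best reply to b5 is a4, but against a4 Bob prefers b4 over b5.

None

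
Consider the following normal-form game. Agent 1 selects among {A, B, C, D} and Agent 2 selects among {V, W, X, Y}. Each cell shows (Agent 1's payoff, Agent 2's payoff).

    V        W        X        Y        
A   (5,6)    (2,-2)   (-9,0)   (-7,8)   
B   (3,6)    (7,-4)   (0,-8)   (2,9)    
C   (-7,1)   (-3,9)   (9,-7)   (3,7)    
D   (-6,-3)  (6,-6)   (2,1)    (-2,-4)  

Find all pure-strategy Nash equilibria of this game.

A profile is a Nash equilibrium when each player is best-responding to the other.
Agent 1's best responses — vs V: A (payoff 5); vs W: B (payoff 7); vs X: C (payoff 9); vs Y: C (payoff 3).
Agent 2's best responses — vs A: Y (payoff 8); vs B: Y (payoff 9); vs C: W (payoff 9); vs D: X (payoff 1).
No cell has both players best-responding. For instance, Agent 1's best reply to W is B, but against B Agent 2 prefers Y over W.

No pure-strategy Nash equilibrium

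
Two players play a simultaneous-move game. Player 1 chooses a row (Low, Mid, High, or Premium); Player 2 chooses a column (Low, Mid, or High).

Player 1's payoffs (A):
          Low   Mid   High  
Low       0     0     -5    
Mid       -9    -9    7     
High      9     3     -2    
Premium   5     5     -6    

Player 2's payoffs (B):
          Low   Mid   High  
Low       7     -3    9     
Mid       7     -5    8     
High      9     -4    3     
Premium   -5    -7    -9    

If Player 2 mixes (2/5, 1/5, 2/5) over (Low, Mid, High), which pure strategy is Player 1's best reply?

High

Player 1's best reply maximizes expected payoff against the mix.
Low: (2/5)·0 + (1/5)·0 + (2/5)·(-5) = -2
Mid: (2/5)·(-9) + (1/5)·(-9) + (2/5)·7 = -13/5
High: (2/5)·9 + (1/5)·3 + (2/5)·(-2) = 17/5
Premium: (2/5)·5 + (1/5)·5 + (2/5)·(-6) = 3/5
Highest expected payoff is 17/5, from High.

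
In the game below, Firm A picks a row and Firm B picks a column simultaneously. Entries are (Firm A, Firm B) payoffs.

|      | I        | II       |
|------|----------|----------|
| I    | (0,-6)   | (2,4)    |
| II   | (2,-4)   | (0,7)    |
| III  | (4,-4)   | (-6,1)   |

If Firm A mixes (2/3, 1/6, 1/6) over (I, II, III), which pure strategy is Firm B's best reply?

II

Firm B's best reply maximizes expected payoff against the mix.
I: (2/3)·(-6) + (1/6)·(-4) + (1/6)·(-4) = -16/3
II: (2/3)·4 + (1/6)·7 + (1/6)·1 = 4
Highest expected payoff is 4, from II.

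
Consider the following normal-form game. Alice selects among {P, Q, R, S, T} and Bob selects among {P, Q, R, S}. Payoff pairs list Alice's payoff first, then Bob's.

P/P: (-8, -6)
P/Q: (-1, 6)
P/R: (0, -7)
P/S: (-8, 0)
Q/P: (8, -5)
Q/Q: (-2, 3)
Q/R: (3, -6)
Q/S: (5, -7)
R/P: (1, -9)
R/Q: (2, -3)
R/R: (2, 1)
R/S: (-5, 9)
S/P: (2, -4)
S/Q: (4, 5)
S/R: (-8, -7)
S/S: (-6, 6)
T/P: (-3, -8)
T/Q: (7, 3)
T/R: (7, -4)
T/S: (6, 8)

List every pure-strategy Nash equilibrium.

Find each player's best response to every opponent strategy; NE are the intersections.
Alice's best responses — vs P: Q (payoff 8); vs Q: T (payoff 7); vs R: T (payoff 7); vs S: T (payoff 6).
Bob's best responses — vs P: Q (payoff 6); vs Q: Q (payoff 3); vs R: S (payoff 9); vs S: S (payoff 6); vs T: S (payoff 8).
The only mutual best response is (T, S); neither player gains by switching there.

(T, S)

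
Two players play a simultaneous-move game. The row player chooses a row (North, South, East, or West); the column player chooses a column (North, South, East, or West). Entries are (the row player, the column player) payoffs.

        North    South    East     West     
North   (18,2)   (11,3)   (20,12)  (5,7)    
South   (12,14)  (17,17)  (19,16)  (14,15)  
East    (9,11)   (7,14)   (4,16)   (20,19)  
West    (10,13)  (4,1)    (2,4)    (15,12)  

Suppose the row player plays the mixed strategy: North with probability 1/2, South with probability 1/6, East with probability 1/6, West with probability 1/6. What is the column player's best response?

East

Compute the column player's expected payoff from each pure strategy against the given mix.
North: (1/2)·2 + (1/6)·14 + (1/6)·11 + (1/6)·13 = 22/3
South: (1/2)·3 + (1/6)·17 + (1/6)·14 + (1/6)·1 = 41/6
East: (1/2)·12 + (1/6)·16 + (1/6)·16 + (1/6)·4 = 12
West: (1/2)·7 + (1/6)·15 + (1/6)·19 + (1/6)·12 = 67/6
Highest expected payoff is 12, from East.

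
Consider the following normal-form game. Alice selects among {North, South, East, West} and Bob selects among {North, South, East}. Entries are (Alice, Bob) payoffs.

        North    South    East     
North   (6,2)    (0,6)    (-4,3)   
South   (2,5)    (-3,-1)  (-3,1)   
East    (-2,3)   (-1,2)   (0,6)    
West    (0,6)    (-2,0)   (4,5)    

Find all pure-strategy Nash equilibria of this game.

A profile is a Nash equilibrium when each player is best-responding to the other.
Alice's best responses — vs North: North (payoff 6); vs South: North (payoff 0); vs East: West (payoff 4).
Bob's best responses — vs North: South (payoff 6); vs South: North (payoff 5); vs East: East (payoff 6); vs West: North (payoff 6).
The only mutual best response is (North, South); neither player gains by switching there.

(North, South)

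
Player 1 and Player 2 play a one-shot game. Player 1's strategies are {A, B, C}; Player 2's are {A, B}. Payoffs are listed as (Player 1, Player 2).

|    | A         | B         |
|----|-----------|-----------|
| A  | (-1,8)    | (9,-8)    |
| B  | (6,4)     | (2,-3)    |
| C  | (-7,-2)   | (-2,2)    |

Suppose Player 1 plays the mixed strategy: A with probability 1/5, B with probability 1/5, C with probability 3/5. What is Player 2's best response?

A

Player 2's best reply maximizes expected payoff against the mix.
A: (1/5)·8 + (1/5)·4 + (3/5)·(-2) = 6/5
B: (1/5)·(-8) + (1/5)·(-3) + (3/5)·2 = -1
Highest expected payoff is 6/5, from A.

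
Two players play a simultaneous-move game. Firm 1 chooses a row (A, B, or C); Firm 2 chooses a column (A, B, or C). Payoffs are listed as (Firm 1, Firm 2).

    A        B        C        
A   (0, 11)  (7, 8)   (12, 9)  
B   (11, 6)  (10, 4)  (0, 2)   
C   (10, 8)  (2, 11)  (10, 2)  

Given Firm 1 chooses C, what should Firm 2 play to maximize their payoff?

B

With Firm 1 fixed at C, Firm 2's payoffs are: A → 8, B → 11, C → 2.
The maximum is 11, achieved by B.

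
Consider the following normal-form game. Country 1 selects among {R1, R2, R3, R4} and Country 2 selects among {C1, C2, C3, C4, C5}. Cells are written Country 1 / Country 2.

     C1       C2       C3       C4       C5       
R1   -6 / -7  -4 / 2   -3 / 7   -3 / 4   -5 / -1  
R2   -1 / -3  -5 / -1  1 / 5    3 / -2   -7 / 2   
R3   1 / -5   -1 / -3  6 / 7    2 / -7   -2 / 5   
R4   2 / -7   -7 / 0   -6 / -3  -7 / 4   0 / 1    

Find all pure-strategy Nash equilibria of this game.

(R3, C3)

Check mutual best responses: a cell is a NE iff neither player can gain by unilaterally deviating.
Country 1's best responses — vs C1: R4 (payoff 2); vs C2: R3 (payoff -1); vs C3: R3 (payoff 6); vs C4: R2 (payoff 3); vs C5: R4 (payoff 0).
Country 2's best responses — vs R1: C3 (payoff 7); vs R2: C3 (payoff 5); vs R3: C3 (payoff 7); vs R4: C4 (payoff 4).
The only mutual best response is (R3, C3); neither player gains by switching there.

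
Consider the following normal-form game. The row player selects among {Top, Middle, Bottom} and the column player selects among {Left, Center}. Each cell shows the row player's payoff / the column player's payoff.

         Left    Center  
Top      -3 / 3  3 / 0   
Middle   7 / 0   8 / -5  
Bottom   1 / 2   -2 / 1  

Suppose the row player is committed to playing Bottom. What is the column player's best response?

Left

With the row player fixed at Bottom, the column player's payoffs are: Left → 2, Center → 1.
The maximum is 2, achieved by Left.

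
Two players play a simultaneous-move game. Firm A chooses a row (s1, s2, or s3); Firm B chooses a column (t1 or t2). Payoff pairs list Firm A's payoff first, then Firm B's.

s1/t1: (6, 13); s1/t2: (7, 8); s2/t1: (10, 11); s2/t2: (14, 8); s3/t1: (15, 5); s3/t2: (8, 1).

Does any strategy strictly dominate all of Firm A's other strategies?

No strictly dominant strategy

A strategy is strictly dominant if it gives Firm A a strictly higher payoff than every other strategy, against every choice by the opponent.
s1 is not dominant: against t1, s2 gives 10 > 6.
s2 is not dominant: against t1, s3 gives 15 > 10.
s3 is not dominant: against t2, s2 gives 14 > 8.
No single strategy is best against every opponent action.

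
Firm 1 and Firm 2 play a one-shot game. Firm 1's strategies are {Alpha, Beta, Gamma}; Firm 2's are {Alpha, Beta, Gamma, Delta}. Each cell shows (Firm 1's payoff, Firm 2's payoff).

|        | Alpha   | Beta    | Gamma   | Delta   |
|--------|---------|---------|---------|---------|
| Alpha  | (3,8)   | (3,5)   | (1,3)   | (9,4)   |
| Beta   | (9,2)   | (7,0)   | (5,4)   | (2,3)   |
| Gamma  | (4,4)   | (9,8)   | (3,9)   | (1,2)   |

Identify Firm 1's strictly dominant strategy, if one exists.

No strictly dominant strategy

A strategy is strictly dominant if it gives Firm 1 a strictly higher payoff than every other strategy, against every choice by the opponent.
Alpha is not dominant: against Alpha, Beta gives 9 > 3.
Beta is not dominant: against Beta, Gamma gives 9 > 7.
Gamma is not dominant: against Alpha, Beta gives 9 > 4.
No single strategy is best against every opponent action.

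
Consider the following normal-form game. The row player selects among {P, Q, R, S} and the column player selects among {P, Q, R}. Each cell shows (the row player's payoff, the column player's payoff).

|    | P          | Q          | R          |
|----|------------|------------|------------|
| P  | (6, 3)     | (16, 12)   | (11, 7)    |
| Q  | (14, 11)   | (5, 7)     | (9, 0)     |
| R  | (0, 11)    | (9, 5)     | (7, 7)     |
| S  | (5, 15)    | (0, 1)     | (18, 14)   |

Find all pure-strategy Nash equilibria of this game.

Check mutual best responses: a cell is a NE iff neither player can gain by unilaterally deviating.
The row player's best responses — vs P: Q (payoff 14); vs Q: P (payoff 16); vs R: S (payoff 18).
The column player's best responses — vs P: Q (payoff 12); vs Q: P (payoff 11); vs R: P (payoff 11); vs S: P (payoff 15).
Mutual best responses occur at (P, Q) and (Q, P); at each, neither player gains by switching.

(P, Q) and (Q, P)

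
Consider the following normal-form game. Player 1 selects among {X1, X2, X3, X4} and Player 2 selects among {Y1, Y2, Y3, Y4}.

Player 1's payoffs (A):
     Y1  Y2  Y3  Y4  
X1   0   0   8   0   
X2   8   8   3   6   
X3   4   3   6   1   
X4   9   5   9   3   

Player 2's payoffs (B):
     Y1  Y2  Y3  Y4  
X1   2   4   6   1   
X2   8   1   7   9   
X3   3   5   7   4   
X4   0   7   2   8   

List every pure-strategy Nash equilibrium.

Check mutual best responses: a cell is a NE iff neither player can gain by unilaterally deviating.
Player 1's best responses — vs Y1: X4 (payoff 9); vs Y2: X2 (payoff 8); vs Y3: X4 (payoff 9); vs Y4: X2 (payoff 6).
Player 2's best responses — vs X1: Y3 (payoff 6); vs X2: Y4 (payoff 9); vs X3: Y3 (payoff 7); vs X4: Y4 (payoff 8).
The only mutual best response is (X2, Y4); neither player gains by switching there.

(X2, Y4)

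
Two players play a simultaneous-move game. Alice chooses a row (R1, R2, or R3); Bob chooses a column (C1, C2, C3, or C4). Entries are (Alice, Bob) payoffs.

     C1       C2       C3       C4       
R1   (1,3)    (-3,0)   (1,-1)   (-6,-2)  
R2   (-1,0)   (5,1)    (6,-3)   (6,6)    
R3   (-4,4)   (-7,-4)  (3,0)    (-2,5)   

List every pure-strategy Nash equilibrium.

A profile is a Nash equilibrium when each player is best-responding to the other.
Alice's best responses — vs C1: R1 (payoff 1); vs C2: R2 (payoff 5); vs C3: R2 (payoff 6); vs C4: R2 (payoff 6).
Bob's best responses — vs R1: C1 (payoff 3); vs R2: C4 (payoff 6); vs R3: C4 (payoff 5).
Mutual best responses occur at (R1, C1) and (R2, C4); at each, neither player gains by switching.

(R1, C1) and (R2, C4)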